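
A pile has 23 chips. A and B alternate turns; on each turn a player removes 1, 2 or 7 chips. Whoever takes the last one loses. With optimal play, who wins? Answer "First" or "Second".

First

Compute winning (W) and losing (L) positions by backward induction:
i:   0  1  2  3  4  5  6  7  8  9 10 11 12 13 14 15 16 17 18 19 20 21 22 23
     W  L  W  W  L  W  W  L  W  W  L  W  W  L  W  W  L  W  W  L  W  W  L  W
Position 23 is W, so the first player wins.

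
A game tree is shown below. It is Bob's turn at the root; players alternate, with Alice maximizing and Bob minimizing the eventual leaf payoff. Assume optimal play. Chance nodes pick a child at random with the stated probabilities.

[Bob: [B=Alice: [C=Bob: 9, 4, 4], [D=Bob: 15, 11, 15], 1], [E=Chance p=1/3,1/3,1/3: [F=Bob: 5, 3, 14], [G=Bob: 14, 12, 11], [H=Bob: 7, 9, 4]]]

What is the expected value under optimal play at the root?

C (Bob): min(9, 4, 4) = 4
D (Bob): min(15, 11, 15) = 11
B (Alice): max(4, 11, 1) = 11
F (Bob): min(5, 3, 14) = 3
G (Bob): min(14, 12, 11) = 11
H (Bob): min(7, 9, 4) = 4
E (Chance): 1/3·3 + 1/3·11 + 1/3·4 = 6
Root (Bob): min(11, 6) = 6

6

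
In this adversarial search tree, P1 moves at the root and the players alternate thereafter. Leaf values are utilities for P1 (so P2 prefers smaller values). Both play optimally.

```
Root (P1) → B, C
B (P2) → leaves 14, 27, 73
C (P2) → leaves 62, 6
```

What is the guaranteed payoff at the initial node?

B (P2): min(14, 27, 73) = 14
C (P2): min(62, 6) = 6
Root (P1): max(14, 6) = 14

14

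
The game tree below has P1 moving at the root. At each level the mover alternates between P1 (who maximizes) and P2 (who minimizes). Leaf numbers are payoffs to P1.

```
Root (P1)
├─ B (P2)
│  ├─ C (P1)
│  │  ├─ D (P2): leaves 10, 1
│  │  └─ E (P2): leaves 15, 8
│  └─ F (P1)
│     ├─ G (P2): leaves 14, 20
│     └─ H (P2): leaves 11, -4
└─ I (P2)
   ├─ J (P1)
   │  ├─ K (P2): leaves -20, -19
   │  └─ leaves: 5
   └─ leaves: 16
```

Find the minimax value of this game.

D (P2): min(10, 1) = 1
E (P2): min(15, 8) = 8
C (P1): max(1, 8) = 8
G (P2): min(14, 20) = 14
H (P2): min(11, -4) = -4
F (P1): max(14, -4) = 14
B (P2): min(8, 14) = 8
K (P2): min(-20, -19) = -20
J (P1): max(-20, 5) = 5
I (P2): min(5, 16) = 5
Root (P1): max(8, 5) = 8

8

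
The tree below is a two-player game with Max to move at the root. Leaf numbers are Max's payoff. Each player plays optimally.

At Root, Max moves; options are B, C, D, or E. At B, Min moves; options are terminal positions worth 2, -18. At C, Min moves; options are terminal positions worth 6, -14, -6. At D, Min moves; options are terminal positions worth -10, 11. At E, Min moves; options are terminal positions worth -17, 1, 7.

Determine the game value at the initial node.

-10

B (Min): min(2, -18) = -18
C (Min): min(6, -14, -6) = -14
D (Min): min(-10, 11) = -10
E (Min): min(-17, 1, 7) = -17
Root (Max): max(-18, -14, -10, -17) = -10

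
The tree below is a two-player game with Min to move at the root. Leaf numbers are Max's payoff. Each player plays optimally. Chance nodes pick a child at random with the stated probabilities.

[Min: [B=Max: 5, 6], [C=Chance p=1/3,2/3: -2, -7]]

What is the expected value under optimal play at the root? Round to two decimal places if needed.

-5.33

B (Max): max(5, 6) = 6
C (Chance): 1/3·-2 + 2/3·-7 = -5.33
Root (Min): min(6, -5.33) = -5.33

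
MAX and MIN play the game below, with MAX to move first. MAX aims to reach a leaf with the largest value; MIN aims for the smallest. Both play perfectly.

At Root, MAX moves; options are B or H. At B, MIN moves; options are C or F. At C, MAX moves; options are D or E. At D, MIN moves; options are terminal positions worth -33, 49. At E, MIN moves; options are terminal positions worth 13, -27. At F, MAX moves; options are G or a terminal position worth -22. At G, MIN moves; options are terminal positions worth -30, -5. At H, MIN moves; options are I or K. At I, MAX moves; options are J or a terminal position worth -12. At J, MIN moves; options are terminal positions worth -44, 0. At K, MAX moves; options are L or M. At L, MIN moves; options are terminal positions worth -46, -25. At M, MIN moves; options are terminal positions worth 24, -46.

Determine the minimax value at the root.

D (MIN): min(-33, 49) = -33
E (MIN): min(13, -27) = -27
C (MAX): max(-33, -27) = -27
G (MIN): min(-30, -5) = -30
F (MAX): max(-30, -22) = -22
B (MIN): min(-27, -22) = -27
J (MIN): min(-44, 0) = -44
I (MAX): max(-44, -12) = -12
L (MIN): min(-46, -25) = -46
M (MIN): min(24, -46) = -46
K (MAX): max(-46, -46) = -46
H (MIN): min(-12, -46) = -46
Root (MAX): max(-27, -46) = -27

-27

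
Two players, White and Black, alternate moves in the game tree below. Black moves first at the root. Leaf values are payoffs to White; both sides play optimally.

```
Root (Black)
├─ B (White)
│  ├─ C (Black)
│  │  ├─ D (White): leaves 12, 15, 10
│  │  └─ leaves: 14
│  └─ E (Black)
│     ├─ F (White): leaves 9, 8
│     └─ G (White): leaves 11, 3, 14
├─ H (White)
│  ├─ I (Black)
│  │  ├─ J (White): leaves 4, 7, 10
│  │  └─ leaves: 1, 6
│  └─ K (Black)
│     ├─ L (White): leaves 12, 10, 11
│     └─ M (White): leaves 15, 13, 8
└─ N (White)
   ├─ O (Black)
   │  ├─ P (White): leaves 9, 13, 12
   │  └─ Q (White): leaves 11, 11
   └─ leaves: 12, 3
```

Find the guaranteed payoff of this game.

12

D (White): max(12, 15, 10) = 15
C (Black): min(15, 14) = 14
F (White): max(9, 8) = 9
G (White): max(11, 3, 14) = 14
E (Black): min(9, 14) = 9
B (White): max(14, 9) = 14
J (White): max(4, 7, 10) = 10
I (Black): min(10, 1, 6) = 1
L (White): max(12, 10, 11) = 12
M (White): max(15, 13, 8) = 15
K (Black): min(12, 15) = 12
H (White): max(1, 12) = 12
P (White): max(9, 13, 12) = 13
Q (White): max(11, 11) = 11
O (Black): min(13, 11) = 11
N (White): max(11, 12, 3) = 12
Root (Black): min(14, 12, 12) = 12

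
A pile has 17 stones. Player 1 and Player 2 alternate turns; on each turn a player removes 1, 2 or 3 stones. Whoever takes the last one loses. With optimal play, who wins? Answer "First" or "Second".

Second

Mark each pile size as W (mover wins) or L (mover loses):
i:   0  1  2  3  4  5  6  7  8  9 10 11 12 13 14 15 16 17
     W  L  W  W  W  L  W  W  W  L  W  W  W  L  W  W  W  L
Position 17 is L, so the second player wins.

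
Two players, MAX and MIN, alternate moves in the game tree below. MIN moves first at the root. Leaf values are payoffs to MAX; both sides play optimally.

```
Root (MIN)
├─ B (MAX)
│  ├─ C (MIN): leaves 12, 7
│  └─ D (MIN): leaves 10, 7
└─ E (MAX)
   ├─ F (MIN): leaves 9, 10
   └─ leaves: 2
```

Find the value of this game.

7

C (MIN): min(12, 7) = 7
D (MIN): min(10, 7) = 7
B (MAX): max(7, 7) = 7
F (MIN): min(9, 10) = 9
E (MAX): max(9, 2) = 9
Root (MIN): min(7, 9) = 7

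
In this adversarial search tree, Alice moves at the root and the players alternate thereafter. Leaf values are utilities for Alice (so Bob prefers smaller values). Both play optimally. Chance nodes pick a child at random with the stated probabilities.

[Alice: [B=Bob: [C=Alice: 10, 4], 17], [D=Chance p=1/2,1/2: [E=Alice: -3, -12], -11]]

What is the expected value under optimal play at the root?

C (Alice): max(10, 4) = 10
B (Bob): min(10, 17) = 10
E (Alice): max(-3, -12) = -3
D (Chance): 1/2·-3 + 1/2·-11 = -7
Root (Alice): max(10, -7) = 10

10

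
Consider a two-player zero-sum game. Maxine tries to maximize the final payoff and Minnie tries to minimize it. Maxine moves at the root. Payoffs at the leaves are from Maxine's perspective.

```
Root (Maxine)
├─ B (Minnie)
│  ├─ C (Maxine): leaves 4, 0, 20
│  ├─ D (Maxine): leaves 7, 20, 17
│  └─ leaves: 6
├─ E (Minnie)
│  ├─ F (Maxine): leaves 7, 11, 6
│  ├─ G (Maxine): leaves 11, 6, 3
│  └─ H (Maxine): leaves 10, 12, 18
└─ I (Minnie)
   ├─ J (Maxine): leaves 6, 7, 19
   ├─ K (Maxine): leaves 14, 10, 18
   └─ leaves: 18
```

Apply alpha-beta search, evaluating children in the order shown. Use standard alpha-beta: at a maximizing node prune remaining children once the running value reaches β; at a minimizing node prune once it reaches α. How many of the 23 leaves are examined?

19

C [α=-∞,β=+∞]: v=20
D [α=-∞,β=20]: v=20 after child 2 ≥ β → β-cutoff, skip 1
B [α=-∞,β=+∞]: v=6
F [α=6,β=+∞]: v=11
G [α=6,β=11]: v=11 after child 1 ≥ β → β-cutoff, skip 2
H [α=6,β=11]: v=12 after child 2 ≥ β → β-cutoff, skip 1
E [α=6,β=+∞]: v=11
J [α=11,β=+∞]: v=19
K [α=11,β=19]: v=18
I [α=11,β=+∞]: v=18
Root [α=-∞,β=+∞]: v=18
Leaves evaluated: 19 of 23.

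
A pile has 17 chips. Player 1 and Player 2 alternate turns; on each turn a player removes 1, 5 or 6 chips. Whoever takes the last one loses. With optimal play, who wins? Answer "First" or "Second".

Compute winning (W) and losing (L) positions by backward induction:
i:   0  1  2  3  4  5  6  7  8  9 10 11 12 13 14 15 16 17
     W  L  W  L  W  L  W  W  W  W  W  W  L  W  L  W  L  W
Position 17 is W, so the first player wins.

First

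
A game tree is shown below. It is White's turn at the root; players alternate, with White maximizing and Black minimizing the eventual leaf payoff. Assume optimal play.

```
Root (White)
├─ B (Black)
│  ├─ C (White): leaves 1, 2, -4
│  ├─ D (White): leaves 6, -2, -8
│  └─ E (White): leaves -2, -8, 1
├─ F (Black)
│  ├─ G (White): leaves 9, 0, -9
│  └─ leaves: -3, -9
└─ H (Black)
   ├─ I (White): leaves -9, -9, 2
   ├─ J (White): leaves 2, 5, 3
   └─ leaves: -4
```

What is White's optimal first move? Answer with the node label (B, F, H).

B

C (White): max(1, 2, -4) = 2
D (White): max(6, -2, -8) = 6
E (White): max(-2, -8, 1) = 1
B (Black): min(2, 6, 1) = 1
G (White): max(9, 0, -9) = 9
F (Black): min(9, -3, -9) = -9
I (White): max(-9, -9, 2) = 2
J (White): max(2, 5, 3) = 5
H (Black): min(2, 5, -4) = -4
Root (White): max(1, -9, -4) = 1
White picks the child with the highest value: B (value 1).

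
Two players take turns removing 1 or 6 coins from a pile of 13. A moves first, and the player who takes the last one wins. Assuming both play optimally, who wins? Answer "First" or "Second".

W/L table (W = player to move can force a win):
i:   0  1  2  3  4  5  6  7  8  9 10 11 12 13
     L  W  L  W  L  W  W  L  W  L  W  L  W  W
Position 13 is W, so the first player wins.

First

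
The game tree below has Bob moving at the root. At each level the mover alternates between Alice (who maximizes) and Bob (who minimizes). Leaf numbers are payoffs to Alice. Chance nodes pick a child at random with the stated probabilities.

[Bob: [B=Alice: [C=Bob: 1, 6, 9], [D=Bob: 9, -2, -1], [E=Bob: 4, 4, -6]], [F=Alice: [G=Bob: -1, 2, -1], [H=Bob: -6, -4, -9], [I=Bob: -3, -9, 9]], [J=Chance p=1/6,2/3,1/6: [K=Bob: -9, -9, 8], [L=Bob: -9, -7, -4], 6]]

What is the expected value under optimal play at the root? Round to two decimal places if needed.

C (Bob): min(1, 6, 9) = 1
D (Bob): min(9, -2, -1) = -2
E (Bob): min(4, 4, -6) = -6
B (Alice): max(1, -2, -6) = 1
G (Bob): min(-1, 2, -1) = -1
H (Bob): min(-6, -4, -9) = -9
I (Bob): min(-3, -9, 9) = -9
F (Alice): max(-1, -9, -9) = -1
K (Bob): min(-9, -9, 8) = -9
L (Bob): min(-9, -7, -4) = -9
J (Chance): 1/6·-9 + 2/3·-9 + 1/6·6 = -6.5
Root (Bob): min(1, -1, -6.5) = -6.5

-6.5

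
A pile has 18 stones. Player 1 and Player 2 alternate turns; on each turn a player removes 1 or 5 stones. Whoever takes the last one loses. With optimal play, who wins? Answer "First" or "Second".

Positions where the player to move wins (W) vs loses (L):
i:   0  1  2  3  4  5  6  7  8  9 10 11 12 13 14 15 16 17 18
     W  L  W  L  W  L  W  L  W  L  W  L  W  L  W  L  W  L  W
Position 18 is W, so the first player wins.

First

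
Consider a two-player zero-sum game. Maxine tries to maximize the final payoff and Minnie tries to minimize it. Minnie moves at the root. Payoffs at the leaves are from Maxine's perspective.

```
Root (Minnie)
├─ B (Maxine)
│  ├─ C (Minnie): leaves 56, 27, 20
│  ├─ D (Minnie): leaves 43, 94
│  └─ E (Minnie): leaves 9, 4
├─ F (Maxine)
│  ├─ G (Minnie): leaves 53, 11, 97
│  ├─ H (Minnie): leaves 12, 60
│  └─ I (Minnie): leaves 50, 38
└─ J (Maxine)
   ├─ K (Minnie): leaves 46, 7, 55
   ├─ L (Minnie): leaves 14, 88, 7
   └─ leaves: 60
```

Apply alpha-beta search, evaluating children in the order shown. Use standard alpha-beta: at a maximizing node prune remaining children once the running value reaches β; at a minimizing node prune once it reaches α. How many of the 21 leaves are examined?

C [α=-∞,β=+∞]: v=20
D [α=20,β=+∞]: v=43
E [α=43,β=+∞]: v=9 after child 1 ≤ α → α-cutoff, skip 1
B [α=-∞,β=+∞]: v=43
G [α=-∞,β=43]: v=11
H [α=11,β=43]: v=12
I [α=12,β=43]: v=38
F [α=-∞,β=43]: v=38
K [α=-∞,β=38]: v=7
L [α=7,β=38]: v=7
J [α=-∞,β=38]: v=60
Root [α=-∞,β=+∞]: v=38
Leaves evaluated: 20 of 21.

20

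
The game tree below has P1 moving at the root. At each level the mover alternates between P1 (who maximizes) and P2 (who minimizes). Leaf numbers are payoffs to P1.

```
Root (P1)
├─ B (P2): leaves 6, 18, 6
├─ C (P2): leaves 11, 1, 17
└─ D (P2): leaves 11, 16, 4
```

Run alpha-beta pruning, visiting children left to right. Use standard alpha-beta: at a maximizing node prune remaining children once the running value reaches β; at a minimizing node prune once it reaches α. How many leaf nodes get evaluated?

8

B [α=-∞,β=+∞]: v=6
C [α=6,β=+∞]: v=1 after child 2 ≤ α → α-cutoff, skip 1
D [α=6,β=+∞]: v=4
Root [α=-∞,β=+∞]: v=6
Leaves evaluated: 8 of 9.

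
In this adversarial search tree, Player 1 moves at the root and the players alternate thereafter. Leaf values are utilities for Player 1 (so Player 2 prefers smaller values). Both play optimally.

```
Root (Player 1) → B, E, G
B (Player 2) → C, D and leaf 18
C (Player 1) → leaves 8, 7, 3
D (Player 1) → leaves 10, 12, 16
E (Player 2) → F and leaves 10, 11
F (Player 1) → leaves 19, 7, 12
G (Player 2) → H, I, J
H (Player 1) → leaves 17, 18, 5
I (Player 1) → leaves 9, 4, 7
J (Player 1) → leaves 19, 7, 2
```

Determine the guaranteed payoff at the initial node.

C (Player 1): max(8, 7, 3) = 8
D (Player 1): max(10, 12, 16) = 16
B (Player 2): min(8, 16, 18) = 8
F (Player 1): max(19, 7, 12) = 19
E (Player 2): min(19, 10, 11) = 10
H (Player 1): max(17, 18, 5) = 18
I (Player 1): max(9, 4, 7) = 9
J (Player 1): max(19, 7, 2) = 19
G (Player 2): min(18, 9, 19) = 9
Root (Player 1): max(8, 10, 9) = 10

10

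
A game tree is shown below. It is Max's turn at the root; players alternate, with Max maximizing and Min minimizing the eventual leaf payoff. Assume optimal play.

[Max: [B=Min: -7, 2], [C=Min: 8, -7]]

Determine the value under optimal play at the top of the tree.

B (Min): min(-7, 2) = -7
C (Min): min(8, -7) = -7
Root (Max): max(-7, -7) = -7

-7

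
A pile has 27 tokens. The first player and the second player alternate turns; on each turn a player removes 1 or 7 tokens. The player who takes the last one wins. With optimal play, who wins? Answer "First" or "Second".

W/L table (W = player to move can force a win):
i:   0  1  2  3  4  5  6  7  8  9 10 11 12 13 14 15 16 17 18 19 20 21 22 23 24 25 26 27
     L  W  L  W  L  W  L  W  L  W  L  W  L  W  L  W  L  W  L  W  L  W  L  W  L  W  L  W
Position 27 is W, so the first player wins.

First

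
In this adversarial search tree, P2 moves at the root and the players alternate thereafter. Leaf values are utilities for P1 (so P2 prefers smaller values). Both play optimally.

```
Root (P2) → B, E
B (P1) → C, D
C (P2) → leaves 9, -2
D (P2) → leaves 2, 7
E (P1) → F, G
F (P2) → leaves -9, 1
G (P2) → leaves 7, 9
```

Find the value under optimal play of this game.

2

C (P2): min(9, -2) = -2
D (P2): min(2, 7) = 2
B (P1): max(-2, 2) = 2
F (P2): min(-9, 1) = -9
G (P2): min(7, 9) = 7
E (P1): max(-9, 7) = 7
Root (P2): min(2, 7) = 2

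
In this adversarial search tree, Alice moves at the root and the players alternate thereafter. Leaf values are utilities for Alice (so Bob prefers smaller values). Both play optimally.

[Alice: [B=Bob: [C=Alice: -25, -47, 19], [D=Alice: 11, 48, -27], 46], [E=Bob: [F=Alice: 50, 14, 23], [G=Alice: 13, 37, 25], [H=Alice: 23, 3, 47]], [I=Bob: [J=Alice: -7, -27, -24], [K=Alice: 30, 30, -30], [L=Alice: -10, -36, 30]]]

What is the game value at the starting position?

37

C (Alice): max(-25, -47, 19) = 19
D (Alice): max(11, 48, -27) = 48
B (Bob): min(19, 48, 46) = 19
F (Alice): max(50, 14, 23) = 50
G (Alice): max(13, 37, 25) = 37
H (Alice): max(23, 3, 47) = 47
E (Bob): min(50, 37, 47) = 37
J (Alice): max(-7, -27, -24) = -7
K (Alice): max(30, 30, -30) = 30
L (Alice): max(-10, -36, 30) = 30
I (Bob): min(-7, 30, 30) = -7
Root (Alice): max(19, 37, -7) = 37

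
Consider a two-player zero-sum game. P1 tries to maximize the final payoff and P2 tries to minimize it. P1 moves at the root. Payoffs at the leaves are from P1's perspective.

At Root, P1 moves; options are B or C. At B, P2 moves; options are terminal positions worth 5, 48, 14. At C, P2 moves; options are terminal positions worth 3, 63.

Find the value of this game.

5

B (P2): min(5, 48, 14) = 5
C (P2): min(3, 63) = 3
Root (P1): max(5, 3) = 5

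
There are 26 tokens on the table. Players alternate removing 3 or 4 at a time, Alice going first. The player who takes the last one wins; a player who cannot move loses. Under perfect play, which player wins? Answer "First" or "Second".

W/L table (W = player to move can force a win):
i:   0  1  2  3  4  5  6  7  8  9 10 11 12 13 14 15 16 17 18 19 20 21 22 23 24 25 26
     L  L  L  W  W  W  W  L  L  L  W  W  W  W  L  L  L  W  W  W  W  L  L  L  W  W  W
Position 26 is W, so the first player wins.

First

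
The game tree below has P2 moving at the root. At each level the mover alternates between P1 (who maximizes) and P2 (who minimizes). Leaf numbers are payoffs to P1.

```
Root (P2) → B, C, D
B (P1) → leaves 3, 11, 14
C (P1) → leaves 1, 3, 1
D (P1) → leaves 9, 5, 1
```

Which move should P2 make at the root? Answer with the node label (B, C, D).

B (P1): max(3, 11, 14) = 14
C (P1): max(1, 3, 1) = 3
D (P1): max(9, 5, 1) = 9
Root (P2): min(14, 3, 9) = 3
P2 picks the child with the lowest value: C (value 3).

C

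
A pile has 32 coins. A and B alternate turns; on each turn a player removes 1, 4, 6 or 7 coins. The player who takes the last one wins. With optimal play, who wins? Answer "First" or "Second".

First

Positions where the player to move wins (W) vs loses (L):
i:   0  1  2  3  4  5  6  7  8  9 10 11 12 13 14 15 16 17 18 19 20 21 22 23 24 25 26 27 28 29 30 31 32
     L  W  L  W  W  L  W  W  W  W  L  W  W  L  W  L  W  W  L  W  W  W  W  L  W  W  L  W  L  W  W  L  W
Position 32 is W, so the first player wins.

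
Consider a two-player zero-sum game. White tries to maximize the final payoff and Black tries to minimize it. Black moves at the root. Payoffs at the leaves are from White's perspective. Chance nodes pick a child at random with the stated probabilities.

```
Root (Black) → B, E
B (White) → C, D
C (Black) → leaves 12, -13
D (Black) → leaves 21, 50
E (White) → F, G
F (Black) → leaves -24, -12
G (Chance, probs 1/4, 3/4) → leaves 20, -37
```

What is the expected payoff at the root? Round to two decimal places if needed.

C (Black): min(12, -13) = -13
D (Black): min(21, 50) = 21
B (White): max(-13, 21) = 21
F (Black): min(-24, -12) = -24
G (Chance): 1/4·20 + 3/4·-37 = -22.75
E (White): max(-24, -22.75) = -22.75
Root (Black): min(21, -22.75) = -22.75

-22.75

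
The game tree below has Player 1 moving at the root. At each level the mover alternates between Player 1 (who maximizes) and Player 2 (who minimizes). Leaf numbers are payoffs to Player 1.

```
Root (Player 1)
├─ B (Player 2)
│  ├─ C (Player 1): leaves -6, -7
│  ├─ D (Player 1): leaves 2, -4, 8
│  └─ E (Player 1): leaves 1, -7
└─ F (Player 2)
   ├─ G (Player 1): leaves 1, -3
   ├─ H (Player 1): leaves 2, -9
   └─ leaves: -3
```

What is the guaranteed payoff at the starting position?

-3

C (Player 1): max(-6, -7) = -6
D (Player 1): max(2, -4, 8) = 8
E (Player 1): max(1, -7) = 1
B (Player 2): min(-6, 8, 1) = -6
G (Player 1): max(1, -3) = 1
H (Player 1): max(2, -9) = 2
F (Player 2): min(1, 2, -3) = -3
Root (Player 1): max(-6, -3) = -3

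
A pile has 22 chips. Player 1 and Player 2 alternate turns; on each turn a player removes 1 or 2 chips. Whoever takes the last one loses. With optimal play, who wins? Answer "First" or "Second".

Second

W/L table (W = player to move can force a win):
i:   0  1  2  3  4  5  6  7  8  9 10 11 12 13 14 15 16 17 18 19 20 21 22
     W  L  W  W  L  W  W  L  W  W  L  W  W  L  W  W  L  W  W  L  W  W  L
Position 22 is L, so the second player wins.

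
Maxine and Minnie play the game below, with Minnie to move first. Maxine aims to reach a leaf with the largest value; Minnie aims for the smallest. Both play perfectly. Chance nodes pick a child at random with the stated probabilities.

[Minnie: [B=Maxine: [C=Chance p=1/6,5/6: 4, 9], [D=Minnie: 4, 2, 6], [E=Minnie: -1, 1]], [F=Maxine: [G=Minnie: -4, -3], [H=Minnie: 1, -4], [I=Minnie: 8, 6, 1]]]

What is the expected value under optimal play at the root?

C (Chance): 1/6·4 + 5/6·9 = 8.17
D (Minnie): min(4, 2, 6) = 2
E (Minnie): min(-1, 1) = -1
B (Maxine): max(8.17, 2, -1) = 8.17
G (Minnie): min(-4, -3) = -4
H (Minnie): min(1, -4) = -4
I (Minnie): min(8, 6, 1) = 1
F (Maxine): max(-4, -4, 1) = 1
Root (Minnie): min(8.17, 1) = 1

1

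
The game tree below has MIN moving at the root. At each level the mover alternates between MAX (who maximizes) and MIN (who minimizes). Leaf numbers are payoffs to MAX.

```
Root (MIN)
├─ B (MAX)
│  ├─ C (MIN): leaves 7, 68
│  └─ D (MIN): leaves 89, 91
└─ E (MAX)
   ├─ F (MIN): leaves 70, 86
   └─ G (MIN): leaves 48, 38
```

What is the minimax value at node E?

F: min(70, 86) = 70
G: min(48, 38) = 38
E: max(70, 38) = 70

70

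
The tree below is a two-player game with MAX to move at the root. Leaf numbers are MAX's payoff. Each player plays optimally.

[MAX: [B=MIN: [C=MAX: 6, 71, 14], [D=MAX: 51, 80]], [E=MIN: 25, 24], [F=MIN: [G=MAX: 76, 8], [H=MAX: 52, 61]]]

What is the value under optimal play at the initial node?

71

C (MAX): max(6, 71, 14) = 71
D (MAX): max(51, 80) = 80
B (MIN): min(71, 80) = 71
E (MIN): min(25, 24) = 24
G (MAX): max(76, 8) = 76
H (MAX): max(52, 61) = 61
F (MIN): min(76, 61) = 61
Root (MAX): max(71, 24, 61) = 71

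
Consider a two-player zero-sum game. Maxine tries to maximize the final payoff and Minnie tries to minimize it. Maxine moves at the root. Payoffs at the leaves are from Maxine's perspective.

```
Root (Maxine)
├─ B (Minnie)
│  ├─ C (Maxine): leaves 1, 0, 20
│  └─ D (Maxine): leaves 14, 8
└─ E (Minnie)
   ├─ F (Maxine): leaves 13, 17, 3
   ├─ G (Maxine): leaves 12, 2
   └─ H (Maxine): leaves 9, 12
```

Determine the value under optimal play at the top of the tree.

C (Maxine): max(1, 0, 20) = 20
D (Maxine): max(14, 8) = 14
B (Minnie): min(20, 14) = 14
F (Maxine): max(13, 17, 3) = 17
G (Maxine): max(12, 2) = 12
H (Maxine): max(9, 12) = 12
E (Minnie): min(17, 12, 12) = 12
Root (Maxine): max(14, 12) = 14

14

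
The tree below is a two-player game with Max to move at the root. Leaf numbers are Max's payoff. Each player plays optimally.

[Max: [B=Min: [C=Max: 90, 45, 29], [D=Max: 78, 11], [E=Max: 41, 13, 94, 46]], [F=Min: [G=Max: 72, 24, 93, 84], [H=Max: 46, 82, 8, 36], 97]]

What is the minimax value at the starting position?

82

C (Max): max(90, 45, 29) = 90
D (Max): max(78, 11) = 78
E (Max): max(41, 13, 94, 46) = 94
B (Min): min(90, 78, 94) = 78
G (Max): max(72, 24, 93, 84) = 93
H (Max): max(46, 82, 8, 36) = 82
F (Min): min(93, 82, 97) = 82
Root (Max): max(78, 82) = 82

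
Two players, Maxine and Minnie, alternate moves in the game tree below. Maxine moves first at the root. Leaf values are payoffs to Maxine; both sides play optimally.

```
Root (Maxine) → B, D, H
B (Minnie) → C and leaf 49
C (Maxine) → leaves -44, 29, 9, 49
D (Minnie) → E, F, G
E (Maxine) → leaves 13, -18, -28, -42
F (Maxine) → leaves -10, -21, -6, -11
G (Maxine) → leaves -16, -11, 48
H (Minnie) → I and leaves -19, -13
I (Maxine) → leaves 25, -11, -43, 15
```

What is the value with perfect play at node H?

I: max(25, -11, -43, 15) = 25
H: min(25, -19, -13) = -19

-19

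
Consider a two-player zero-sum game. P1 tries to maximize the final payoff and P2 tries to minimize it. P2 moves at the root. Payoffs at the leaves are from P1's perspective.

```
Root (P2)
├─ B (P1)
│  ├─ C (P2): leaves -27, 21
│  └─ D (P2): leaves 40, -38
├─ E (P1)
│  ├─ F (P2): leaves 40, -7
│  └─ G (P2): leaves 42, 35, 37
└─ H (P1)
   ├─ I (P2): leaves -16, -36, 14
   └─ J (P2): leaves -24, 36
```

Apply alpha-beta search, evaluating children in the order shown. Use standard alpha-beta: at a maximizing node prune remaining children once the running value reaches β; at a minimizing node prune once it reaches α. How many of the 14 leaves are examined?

11

C [α=-∞,β=+∞]: v=-27
D [α=-27,β=+∞]: v=-38
B [α=-∞,β=+∞]: v=-27
F [α=-∞,β=-27]: v=-7
E [α=-∞,β=-27]: v=-7 after child 1 ≥ β → β-cutoff, skip 1
I [α=-∞,β=-27]: v=-36
J [α=-36,β=-27]: v=-24
H [α=-∞,β=-27]: v=-24
Root [α=-∞,β=+∞]: v=-27
Leaves evaluated: 11 of 14.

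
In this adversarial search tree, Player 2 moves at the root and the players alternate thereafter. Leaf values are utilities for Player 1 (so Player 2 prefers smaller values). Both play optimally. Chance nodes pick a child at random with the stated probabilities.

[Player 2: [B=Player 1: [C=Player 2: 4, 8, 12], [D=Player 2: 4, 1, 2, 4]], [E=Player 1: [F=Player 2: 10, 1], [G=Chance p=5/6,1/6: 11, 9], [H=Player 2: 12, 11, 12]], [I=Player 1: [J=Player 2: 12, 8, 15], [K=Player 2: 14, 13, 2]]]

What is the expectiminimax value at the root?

4

C (Player 2): min(4, 8, 12) = 4
D (Player 2): min(4, 1, 2, 4) = 1
B (Player 1): max(4, 1) = 4
F (Player 2): min(10, 1) = 1
G (Chance): 5/6·11 + 1/6·9 = 10.67
H (Player 2): min(12, 11, 12) = 11
E (Player 1): max(1, 10.67, 11) = 11
J (Player 2): min(12, 8, 15) = 8
K (Player 2): min(14, 13, 2) = 2
I (Player 1): max(8, 2) = 8
Root (Player 2): min(4, 11, 8) = 4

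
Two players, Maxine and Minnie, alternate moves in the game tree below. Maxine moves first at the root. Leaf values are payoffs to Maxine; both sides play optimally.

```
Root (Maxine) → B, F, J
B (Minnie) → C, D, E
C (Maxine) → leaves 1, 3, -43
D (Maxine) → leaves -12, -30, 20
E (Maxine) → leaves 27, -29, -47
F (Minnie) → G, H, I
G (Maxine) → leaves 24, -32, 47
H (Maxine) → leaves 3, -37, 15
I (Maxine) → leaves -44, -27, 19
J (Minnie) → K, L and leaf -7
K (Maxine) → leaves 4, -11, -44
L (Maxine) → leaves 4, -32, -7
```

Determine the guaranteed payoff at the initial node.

C (Maxine): max(1, 3, -43) = 3
D (Maxine): max(-12, -30, 20) = 20
E (Maxine): max(27, -29, -47) = 27
B (Minnie): min(3, 20, 27) = 3
G (Maxine): max(24, -32, 47) = 47
H (Maxine): max(3, -37, 15) = 15
I (Maxine): max(-44, -27, 19) = 19
F (Minnie): min(47, 15, 19) = 15
K (Maxine): max(4, -11, -44) = 4
L (Maxine): max(4, -32, -7) = 4
J (Minnie): min(4, 4, -7) = -7
Root (Maxine): max(3, 15, -7) = 15

15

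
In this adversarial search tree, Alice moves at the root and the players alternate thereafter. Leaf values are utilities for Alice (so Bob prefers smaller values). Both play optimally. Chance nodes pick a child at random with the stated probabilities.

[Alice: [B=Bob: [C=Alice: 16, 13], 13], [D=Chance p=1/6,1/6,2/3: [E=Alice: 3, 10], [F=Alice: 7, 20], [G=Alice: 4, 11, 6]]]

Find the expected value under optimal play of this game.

C (Alice): max(16, 13) = 16
B (Bob): min(16, 13) = 13
E (Alice): max(3, 10) = 10
F (Alice): max(7, 20) = 20
G (Alice): max(4, 11, 6) = 11
D (Chance): 1/6·10 + 1/6·20 + 2/3·11 = 12.33
Root (Alice): max(13, 12.33) = 13

13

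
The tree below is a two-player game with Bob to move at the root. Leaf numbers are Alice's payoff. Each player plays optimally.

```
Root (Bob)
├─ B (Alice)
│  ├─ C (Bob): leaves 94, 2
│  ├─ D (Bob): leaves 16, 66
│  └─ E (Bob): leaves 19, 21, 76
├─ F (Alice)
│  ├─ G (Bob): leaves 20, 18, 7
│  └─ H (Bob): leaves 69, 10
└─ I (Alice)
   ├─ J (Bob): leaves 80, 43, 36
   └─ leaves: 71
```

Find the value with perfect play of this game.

C (Bob): min(94, 2) = 2
D (Bob): min(16, 66) = 16
E (Bob): min(19, 21, 76) = 19
B (Alice): max(2, 16, 19) = 19
G (Bob): min(20, 18, 7) = 7
H (Bob): min(69, 10) = 10
F (Alice): max(7, 10) = 10
J (Bob): min(80, 43, 36) = 36
I (Alice): max(36, 71) = 71
Root (Bob): min(19, 10, 71) = 10

10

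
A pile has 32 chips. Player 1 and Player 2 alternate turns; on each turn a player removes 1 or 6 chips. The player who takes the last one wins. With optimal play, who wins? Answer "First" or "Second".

i:   0  1  2  3  4  5  6  7  8  9 10 11 12 13 14 15 16 17 18 19 20 21 22 23 24 25 26 27 28 29 30 31 32
     L  W  L  W  L  W  W  L  W  L  W  L  W  W  L  W  L  W  L  W  W  L  W  L  W  L  W  W  L  W  L  W  L
Position 32 is L, so the second player wins.

Second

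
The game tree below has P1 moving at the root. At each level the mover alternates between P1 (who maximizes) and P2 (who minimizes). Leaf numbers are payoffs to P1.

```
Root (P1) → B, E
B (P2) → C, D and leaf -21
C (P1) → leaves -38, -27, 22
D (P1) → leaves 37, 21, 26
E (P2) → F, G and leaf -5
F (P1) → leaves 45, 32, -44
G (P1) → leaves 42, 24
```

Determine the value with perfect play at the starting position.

-5

C (P1): max(-38, -27, 22) = 22
D (P1): max(37, 21, 26) = 37
B (P2): min(22, 37, -21) = -21
F (P1): max(45, 32, -44) = 45
G (P1): max(42, 24) = 42
E (P2): min(45, 42, -5) = -5
Root (P1): max(-21, -5) = -5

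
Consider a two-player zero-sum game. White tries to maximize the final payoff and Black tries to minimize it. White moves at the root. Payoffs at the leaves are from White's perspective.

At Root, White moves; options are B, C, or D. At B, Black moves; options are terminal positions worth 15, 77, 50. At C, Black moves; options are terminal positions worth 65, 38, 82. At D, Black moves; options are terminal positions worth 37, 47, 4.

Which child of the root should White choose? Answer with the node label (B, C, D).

B (Black): min(15, 77, 50) = 15
C (Black): min(65, 38, 82) = 38
D (Black): min(37, 47, 4) = 4
Root (White): max(15, 38, 4) = 38
White picks the child with the highest value: C (value 38).

C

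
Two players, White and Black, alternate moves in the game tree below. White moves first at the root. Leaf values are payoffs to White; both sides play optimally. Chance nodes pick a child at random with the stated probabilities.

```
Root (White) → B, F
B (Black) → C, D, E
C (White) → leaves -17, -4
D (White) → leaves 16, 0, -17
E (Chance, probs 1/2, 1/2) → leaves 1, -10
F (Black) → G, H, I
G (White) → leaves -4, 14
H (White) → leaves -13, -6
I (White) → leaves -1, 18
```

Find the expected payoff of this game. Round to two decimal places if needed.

-4.5

C (White): max(-17, -4) = -4
D (White): max(16, 0, -17) = 16
E (Chance): 1/2·1 + 1/2·-10 = -4.5
B (Black): min(-4, 16, -4.5) = -4.5
G (White): max(-4, 14) = 14
H (White): max(-13, -6) = -6
I (White): max(-1, 18) = 18
F (Black): min(14, -6, 18) = -6
Root (White): max(-4.5, -6) = -4.5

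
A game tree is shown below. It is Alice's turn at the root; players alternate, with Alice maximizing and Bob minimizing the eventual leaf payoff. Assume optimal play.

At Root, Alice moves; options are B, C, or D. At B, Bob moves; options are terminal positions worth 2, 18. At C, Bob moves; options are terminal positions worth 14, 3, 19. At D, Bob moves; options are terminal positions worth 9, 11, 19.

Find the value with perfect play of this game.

B (Bob): min(2, 18) = 2
C (Bob): min(14, 3, 19) = 3
D (Bob): min(9, 11, 19) = 9
Root (Alice): max(2, 3, 9) = 9

9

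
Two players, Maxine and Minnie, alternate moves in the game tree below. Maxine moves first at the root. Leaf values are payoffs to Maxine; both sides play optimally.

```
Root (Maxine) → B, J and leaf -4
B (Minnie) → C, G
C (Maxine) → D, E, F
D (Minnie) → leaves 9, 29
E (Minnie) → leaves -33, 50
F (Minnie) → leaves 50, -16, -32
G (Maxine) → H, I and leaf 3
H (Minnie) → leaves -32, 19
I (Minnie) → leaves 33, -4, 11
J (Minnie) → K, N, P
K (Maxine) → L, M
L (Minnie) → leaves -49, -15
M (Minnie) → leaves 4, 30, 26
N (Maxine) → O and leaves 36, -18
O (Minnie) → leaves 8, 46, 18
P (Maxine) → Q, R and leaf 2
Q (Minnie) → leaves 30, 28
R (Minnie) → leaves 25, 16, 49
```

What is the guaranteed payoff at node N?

36

O: min(8, 46, 18) = 8
N: max(8, 36, -18) = 36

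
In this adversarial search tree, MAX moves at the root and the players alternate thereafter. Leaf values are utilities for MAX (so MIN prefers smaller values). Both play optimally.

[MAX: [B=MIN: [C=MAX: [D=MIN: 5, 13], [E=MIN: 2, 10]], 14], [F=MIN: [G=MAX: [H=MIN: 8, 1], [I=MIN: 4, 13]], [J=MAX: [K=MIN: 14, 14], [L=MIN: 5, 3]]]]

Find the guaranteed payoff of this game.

5

D (MIN): min(5, 13) = 5
E (MIN): min(2, 10) = 2
C (MAX): max(5, 2) = 5
B (MIN): min(5, 14) = 5
H (MIN): min(8, 1) = 1
I (MIN): min(4, 13) = 4
G (MAX): max(1, 4) = 4
K (MIN): min(14, 14) = 14
L (MIN): min(5, 3) = 3
J (MAX): max(14, 3) = 14
F (MIN): min(4, 14) = 4
Root (MAX): max(5, 4) = 5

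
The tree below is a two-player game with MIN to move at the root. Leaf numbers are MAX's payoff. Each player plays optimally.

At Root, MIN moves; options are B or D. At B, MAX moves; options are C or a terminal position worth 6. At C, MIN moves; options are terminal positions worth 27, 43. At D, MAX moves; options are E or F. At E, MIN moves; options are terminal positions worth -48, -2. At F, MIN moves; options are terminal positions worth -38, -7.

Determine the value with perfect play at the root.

-38

C (MIN): min(27, 43) = 27
B (MAX): max(27, 6) = 27
E (MIN): min(-48, -2) = -48
F (MIN): min(-38, -7) = -38
D (MAX): max(-48, -38) = -38
Root (MIN): min(27, -38) = -38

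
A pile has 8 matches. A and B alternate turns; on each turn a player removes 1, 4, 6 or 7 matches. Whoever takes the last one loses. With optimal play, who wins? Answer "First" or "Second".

W/L table (W = player to move can force a win):
i:   0  1  2  3  4  5  6  7  8
     W  L  W  L  W  W  L  W  W
Position 8 is W, so the first player wins.

First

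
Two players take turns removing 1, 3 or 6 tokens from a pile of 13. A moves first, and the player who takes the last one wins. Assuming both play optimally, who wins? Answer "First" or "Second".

Compute winning (W) and losing (L) positions by backward induction:
i:   0  1  2  3  4  5  6  7  8  9 10 11 12 13
     L  W  L  W  L  W  W  W  W  L  W  L  W  L
Position 13 is L, so the second player wins.

Second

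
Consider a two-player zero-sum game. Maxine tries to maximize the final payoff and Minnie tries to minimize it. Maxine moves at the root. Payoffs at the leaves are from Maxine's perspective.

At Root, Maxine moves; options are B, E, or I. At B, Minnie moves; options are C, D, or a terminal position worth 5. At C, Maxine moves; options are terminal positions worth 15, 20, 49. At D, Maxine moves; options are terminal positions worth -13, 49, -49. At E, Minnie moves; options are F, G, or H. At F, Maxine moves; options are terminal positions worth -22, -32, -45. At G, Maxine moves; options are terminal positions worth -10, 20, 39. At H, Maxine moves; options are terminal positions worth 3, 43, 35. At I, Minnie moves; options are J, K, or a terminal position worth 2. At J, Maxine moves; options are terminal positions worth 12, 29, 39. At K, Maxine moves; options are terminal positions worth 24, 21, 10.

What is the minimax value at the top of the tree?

C (Maxine): max(15, 20, 49) = 49
D (Maxine): max(-13, 49, -49) = 49
B (Minnie): min(49, 49, 5) = 5
F (Maxine): max(-22, -32, -45) = -22
G (Maxine): max(-10, 20, 39) = 39
H (Maxine): max(3, 43, 35) = 43
E (Minnie): min(-22, 39, 43) = -22
J (Maxine): max(12, 29, 39) = 39
K (Maxine): max(24, 21, 10) = 24
I (Minnie): min(39, 24, 2) = 2
Root (Maxine): max(5, -22, 2) = 5

5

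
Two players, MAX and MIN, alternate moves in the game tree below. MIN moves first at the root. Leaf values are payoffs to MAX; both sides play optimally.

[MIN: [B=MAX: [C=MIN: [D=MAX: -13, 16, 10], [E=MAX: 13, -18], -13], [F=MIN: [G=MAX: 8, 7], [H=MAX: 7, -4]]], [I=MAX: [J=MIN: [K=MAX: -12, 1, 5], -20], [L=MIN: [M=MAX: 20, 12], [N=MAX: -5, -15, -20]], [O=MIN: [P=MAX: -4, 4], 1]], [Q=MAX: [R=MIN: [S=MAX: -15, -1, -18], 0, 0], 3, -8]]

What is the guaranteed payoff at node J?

K: max(-12, 1, 5) = 5
J: min(5, -20) = -20

-20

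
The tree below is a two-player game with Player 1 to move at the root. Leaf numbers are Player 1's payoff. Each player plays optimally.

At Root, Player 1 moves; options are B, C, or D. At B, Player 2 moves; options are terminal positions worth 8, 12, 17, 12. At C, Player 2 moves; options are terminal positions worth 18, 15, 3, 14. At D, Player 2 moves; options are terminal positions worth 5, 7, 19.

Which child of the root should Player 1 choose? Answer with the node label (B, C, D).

B

B (Player 2): min(8, 12, 17, 12) = 8
C (Player 2): min(18, 15, 3, 14) = 3
D (Player 2): min(5, 7, 19) = 5
Root (Player 1): max(8, 3, 5) = 8
Player 1 picks the child with the highest value: B (value 8).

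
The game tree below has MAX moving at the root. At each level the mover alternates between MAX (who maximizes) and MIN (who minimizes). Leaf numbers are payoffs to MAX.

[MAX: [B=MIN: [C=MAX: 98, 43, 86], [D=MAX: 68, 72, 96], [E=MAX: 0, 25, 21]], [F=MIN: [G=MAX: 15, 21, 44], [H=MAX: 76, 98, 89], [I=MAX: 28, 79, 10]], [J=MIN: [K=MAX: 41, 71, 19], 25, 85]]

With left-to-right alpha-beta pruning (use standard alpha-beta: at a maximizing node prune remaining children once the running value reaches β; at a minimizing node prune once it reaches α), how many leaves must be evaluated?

19

C [α=-∞,β=+∞]: v=98
D [α=-∞,β=98]: v=96
E [α=-∞,β=96]: v=25
B [α=-∞,β=+∞]: v=25
G [α=25,β=+∞]: v=44
H [α=25,β=44]: v=76 after child 1 ≥ β → β-cutoff, skip 2
I [α=25,β=44]: v=79 after child 2 ≥ β → β-cutoff, skip 1
F [α=25,β=+∞]: v=44
K [α=44,β=+∞]: v=71
J [α=44,β=+∞]: v=25 after child 2 ≤ α → α-cutoff, skip 1
Root [α=-∞,β=+∞]: v=44
Leaves evaluated: 19 of 23.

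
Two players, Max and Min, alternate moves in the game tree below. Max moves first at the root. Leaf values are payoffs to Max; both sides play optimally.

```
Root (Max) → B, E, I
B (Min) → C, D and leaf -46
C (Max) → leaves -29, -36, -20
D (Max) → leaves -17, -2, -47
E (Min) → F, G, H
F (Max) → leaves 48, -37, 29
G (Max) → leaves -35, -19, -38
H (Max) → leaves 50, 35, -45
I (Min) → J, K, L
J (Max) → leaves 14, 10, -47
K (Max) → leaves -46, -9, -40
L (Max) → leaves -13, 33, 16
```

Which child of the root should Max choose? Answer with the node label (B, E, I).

C (Max): max(-29, -36, -20) = -20
D (Max): max(-17, -2, -47) = -2
B (Min): min(-20, -2, -46) = -46
F (Max): max(48, -37, 29) = 48
G (Max): max(-35, -19, -38) = -19
H (Max): max(50, 35, -45) = 50
E (Min): min(48, -19, 50) = -19
J (Max): max(14, 10, -47) = 14
K (Max): max(-46, -9, -40) = -9
L (Max): max(-13, 33, 16) = 33
I (Min): min(14, -9, 33) = -9
Root (Max): max(-46, -19, -9) = -9
Max picks the child with the highest value: I (value -9).

I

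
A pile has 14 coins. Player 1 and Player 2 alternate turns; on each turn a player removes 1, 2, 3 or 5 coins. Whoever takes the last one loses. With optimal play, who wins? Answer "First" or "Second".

W/L table (W = player to move can force a win):
i:   0  1  2  3  4  5  6  7  8  9 10 11 12 13 14
     W  L  W  W  W  L  W  W  W  L  W  W  W  L  W
Position 14 is W, so the first player wins.

First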